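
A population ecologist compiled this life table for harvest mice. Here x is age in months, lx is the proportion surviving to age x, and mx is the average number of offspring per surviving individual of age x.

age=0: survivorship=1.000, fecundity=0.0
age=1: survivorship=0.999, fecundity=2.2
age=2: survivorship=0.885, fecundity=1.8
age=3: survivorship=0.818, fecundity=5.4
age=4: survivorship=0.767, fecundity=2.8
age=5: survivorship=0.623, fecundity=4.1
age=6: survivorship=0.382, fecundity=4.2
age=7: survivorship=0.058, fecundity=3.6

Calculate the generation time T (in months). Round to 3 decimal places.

lx·mx: 0, 2.1978, 1.593, 4.4172, 2.1476, 2.5543, 1.6044, 0.2088 → R0 = 14.7231
x·lx·mx: 0, 2.1978, 3.186, 13.2516, 8.5904, 12.7715, 9.6264, 1.4616 → Σ = 51.0853
T = 51.0853 / 14.7231 = 3.469738… → 3.470

3.470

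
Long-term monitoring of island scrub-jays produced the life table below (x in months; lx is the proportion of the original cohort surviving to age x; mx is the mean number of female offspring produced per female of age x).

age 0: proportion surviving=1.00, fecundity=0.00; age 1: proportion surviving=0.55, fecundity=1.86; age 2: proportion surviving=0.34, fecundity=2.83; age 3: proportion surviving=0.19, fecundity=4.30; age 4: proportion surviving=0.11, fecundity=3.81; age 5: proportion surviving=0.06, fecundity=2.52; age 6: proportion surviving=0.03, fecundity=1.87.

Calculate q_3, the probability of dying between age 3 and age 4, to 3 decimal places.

q_3 = (l_3 − l_4) / l_3 = (0.19 − 0.11) / 0.19
     = 0.08 / 0.19 = 0.421053… → 0.421

0.421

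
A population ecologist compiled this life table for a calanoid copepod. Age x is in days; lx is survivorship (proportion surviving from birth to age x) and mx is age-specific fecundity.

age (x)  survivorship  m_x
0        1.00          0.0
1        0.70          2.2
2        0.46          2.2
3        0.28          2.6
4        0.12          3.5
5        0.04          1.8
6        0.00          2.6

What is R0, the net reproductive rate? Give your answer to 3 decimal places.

lx·mx by age: 0, 1.54, 1.012, 0.728, 0.42, 0.072, 0
R0 = Σ lx·mx = 3.772 → 3.772

3.772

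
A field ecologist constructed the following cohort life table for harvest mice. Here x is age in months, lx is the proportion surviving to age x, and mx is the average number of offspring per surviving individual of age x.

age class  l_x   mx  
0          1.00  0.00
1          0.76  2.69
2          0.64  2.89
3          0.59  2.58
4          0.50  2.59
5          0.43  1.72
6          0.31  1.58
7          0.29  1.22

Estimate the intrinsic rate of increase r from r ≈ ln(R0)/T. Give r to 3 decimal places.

R0 = Σ lx·mx = 0 + 2.0444 + 1.8496 + 1.5222 + 1.295 + 0.7396 + 0.4898 + 0.3538 = 8.2944
Σ x·lx·mx = 24.6036; T = 24.6036/8.2944 = 2.96629…
r ≈ ln(R0)/T = ln(8.2944)/2.96629… = 0.71321… → 0.713

0.713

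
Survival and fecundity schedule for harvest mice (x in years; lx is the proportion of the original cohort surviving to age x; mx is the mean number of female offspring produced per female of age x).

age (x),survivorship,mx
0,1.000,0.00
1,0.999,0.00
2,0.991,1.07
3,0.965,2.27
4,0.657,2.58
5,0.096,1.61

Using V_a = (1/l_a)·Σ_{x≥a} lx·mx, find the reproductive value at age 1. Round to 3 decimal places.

5.106

lx·mx for x ≥ 1: 0, 1.06037, 2.19055, 1.69506, 0.15456 → sum = 5.10054
V_1 = 5.10054 / l_1 = 5.10054 / 0.999 = 5.105646… → 5.106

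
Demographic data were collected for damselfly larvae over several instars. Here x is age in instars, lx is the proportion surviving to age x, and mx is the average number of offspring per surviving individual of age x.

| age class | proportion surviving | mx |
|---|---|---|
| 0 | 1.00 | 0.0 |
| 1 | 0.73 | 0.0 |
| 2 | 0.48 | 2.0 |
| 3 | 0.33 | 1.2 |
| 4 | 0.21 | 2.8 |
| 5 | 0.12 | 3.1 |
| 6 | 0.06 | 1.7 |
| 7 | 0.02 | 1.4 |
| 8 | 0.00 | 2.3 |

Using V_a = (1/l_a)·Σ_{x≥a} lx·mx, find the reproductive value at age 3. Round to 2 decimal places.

4.50

lx·mx for x ≥ 3: 0.396, 0.588, 0.372, 0.102, 0.028, 0 → sum = 1.486
V_3 = 1.486 / l_3 = 1.486 / 0.33 = 4.50303… → 4.50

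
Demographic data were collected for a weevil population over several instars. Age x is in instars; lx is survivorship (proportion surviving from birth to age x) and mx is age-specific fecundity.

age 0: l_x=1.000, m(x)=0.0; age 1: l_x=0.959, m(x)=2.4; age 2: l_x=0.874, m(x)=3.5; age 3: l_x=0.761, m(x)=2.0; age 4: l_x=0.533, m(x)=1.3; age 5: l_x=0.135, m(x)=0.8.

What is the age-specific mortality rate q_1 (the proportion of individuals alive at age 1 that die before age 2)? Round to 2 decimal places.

0.09

q_1 = (l_1 − l_2) / l_1 = (0.959 − 0.874) / 0.959
     = 0.085 / 0.959 = 0.088634… → 0.09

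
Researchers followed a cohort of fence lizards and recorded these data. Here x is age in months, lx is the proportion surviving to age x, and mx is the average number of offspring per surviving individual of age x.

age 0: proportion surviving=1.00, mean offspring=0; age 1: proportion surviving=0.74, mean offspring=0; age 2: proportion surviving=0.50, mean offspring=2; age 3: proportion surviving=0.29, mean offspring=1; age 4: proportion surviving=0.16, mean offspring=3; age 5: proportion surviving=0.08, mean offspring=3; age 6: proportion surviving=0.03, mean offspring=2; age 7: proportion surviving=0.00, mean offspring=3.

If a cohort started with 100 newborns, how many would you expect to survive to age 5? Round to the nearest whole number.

Expected survivors = N0 · l_5 = 100 × 0.08 = 8 → 8

8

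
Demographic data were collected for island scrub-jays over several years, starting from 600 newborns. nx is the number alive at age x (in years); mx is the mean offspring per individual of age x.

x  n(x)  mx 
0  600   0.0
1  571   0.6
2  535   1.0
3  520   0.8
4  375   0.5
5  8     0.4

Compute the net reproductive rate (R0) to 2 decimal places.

lx = nx/n0 = nx/600: 1, 0.95167…, 0.89167…, 0.86667…, 0.625, 0.01333…
lx·mx by age: 0, 0.571…, 0.891667…, 0.693333…, 0.3125, 0.005333…
R0 = Σ lx·mx = 2.473833… → 2.47

2.47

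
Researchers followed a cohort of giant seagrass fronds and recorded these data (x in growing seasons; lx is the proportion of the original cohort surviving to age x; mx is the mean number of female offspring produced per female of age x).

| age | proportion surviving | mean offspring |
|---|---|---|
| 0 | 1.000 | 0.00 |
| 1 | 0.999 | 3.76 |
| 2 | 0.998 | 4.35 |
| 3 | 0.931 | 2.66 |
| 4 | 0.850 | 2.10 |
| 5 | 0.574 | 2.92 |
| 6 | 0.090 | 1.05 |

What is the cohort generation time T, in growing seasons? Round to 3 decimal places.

2.545

lx·mx: 0, 3.75624, 4.3413, 2.47646, 1.785, 1.67608, 0.0945 → R0 = 14.12958
x·lx·mx: 0, 3.75624, 8.6826, 7.42938, 7.14, 8.3804, 0.567 → Σ = 35.95562
T = 35.95562 / 14.12958 = 2.544706… → 2.545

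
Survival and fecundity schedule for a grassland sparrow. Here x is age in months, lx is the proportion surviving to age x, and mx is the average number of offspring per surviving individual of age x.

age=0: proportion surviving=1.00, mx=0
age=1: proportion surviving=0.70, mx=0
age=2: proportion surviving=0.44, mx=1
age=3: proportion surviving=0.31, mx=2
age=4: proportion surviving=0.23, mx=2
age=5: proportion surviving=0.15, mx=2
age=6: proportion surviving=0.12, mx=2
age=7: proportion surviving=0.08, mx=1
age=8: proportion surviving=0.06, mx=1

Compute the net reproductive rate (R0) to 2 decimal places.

lx·mx by age: 0, 0, 0.44, 0.62, 0.46, 0.3, 0.24, 0.08, 0.06
R0 = Σ lx·mx = 2.2 → 2.20

2.20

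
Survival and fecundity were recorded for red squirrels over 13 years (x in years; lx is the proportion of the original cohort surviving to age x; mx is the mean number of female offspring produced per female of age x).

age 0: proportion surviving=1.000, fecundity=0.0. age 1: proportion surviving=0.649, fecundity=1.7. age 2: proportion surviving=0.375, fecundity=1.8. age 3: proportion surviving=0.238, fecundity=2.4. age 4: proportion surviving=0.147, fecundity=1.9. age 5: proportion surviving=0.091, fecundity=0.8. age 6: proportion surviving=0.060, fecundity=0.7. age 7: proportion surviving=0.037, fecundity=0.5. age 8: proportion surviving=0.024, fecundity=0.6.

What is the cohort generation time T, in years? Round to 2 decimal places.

2.21

lx·mx: 0, 1.1033, 0.675, 0.5712, 0.2793, 0.0728, 0.042, 0.0185, 0.0144 → R0 = 2.7765
x·lx·mx: 0, 1.1033, 1.35, 1.7136, 1.1172, 0.364, 0.252, 0.1295, 0.1152 → Σ = 6.1448
T = 6.1448 / 2.7765 = 2.213146… → 2.21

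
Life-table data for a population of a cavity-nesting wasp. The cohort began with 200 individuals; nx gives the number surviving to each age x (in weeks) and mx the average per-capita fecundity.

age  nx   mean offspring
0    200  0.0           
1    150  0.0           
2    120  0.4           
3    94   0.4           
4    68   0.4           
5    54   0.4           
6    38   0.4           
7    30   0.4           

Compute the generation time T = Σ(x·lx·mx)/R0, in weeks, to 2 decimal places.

lx = nx/n0 = nx/200: 1, 0.75, 0.6, 0.47, 0.34, 0.27, 0.19, 0.15
lx·mx: 0, 0, 0.24, 0.188, 0.136, 0.108, 0.076, 0.06 → R0 = 0.808
x·lx·mx: 0, 0, 0.48, 0.564, 0.544, 0.54, 0.456, 0.42 → Σ = 3.004
T = 3.004 / 0.808 = 3.717822… → 3.72

3.72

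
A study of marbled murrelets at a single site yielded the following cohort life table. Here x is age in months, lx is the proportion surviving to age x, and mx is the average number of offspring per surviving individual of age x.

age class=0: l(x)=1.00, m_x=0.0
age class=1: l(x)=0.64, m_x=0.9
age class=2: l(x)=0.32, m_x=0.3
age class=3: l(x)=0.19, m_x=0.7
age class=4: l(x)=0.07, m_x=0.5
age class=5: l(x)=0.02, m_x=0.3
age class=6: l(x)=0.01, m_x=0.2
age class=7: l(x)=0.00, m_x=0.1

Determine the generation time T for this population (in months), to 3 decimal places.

1.591

lx·mx: 0, 0.576, 0.096, 0.133, 0.035, 0.006, 0.002, 0 → R0 = 0.848
x·lx·mx: 0, 0.576, 0.192, 0.399, 0.14, 0.03, 0.012, 0 → Σ = 1.349
T = 1.349 / 0.848 = 1.590802… → 1.591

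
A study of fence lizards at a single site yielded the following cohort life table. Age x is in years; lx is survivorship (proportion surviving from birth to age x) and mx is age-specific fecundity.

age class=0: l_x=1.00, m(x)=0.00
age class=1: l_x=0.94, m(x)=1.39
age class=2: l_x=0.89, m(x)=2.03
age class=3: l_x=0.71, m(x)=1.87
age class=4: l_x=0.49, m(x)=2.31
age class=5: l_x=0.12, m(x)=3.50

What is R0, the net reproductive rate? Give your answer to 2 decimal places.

lx·mx by age: 0, 1.3066, 1.8067, 1.3277, 1.1319, 0.42
R0 = Σ lx·mx = 5.9929 → 5.99

5.99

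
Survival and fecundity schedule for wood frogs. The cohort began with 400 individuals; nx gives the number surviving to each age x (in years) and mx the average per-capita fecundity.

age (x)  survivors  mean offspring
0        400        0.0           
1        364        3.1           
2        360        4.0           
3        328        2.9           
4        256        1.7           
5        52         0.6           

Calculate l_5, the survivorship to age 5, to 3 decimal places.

l_5 = n_5/n_0 = 52/400 = 0.13 → 0.130

0.130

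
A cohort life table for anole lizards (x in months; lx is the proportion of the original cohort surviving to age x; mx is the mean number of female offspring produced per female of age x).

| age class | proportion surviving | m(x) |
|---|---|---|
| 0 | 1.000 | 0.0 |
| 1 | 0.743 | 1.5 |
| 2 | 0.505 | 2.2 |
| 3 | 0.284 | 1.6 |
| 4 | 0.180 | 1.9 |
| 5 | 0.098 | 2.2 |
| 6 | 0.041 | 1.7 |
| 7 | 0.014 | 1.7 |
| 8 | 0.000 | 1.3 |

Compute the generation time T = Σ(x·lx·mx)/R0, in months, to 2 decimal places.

2.32

lx·mx: 0, 1.1145, 1.111, 0.4544, 0.342, 0.2156, 0.0697, 0.0238, 0 → R0 = 3.331
x·lx·mx: 0, 1.1145, 2.222, 1.3632, 1.368, 1.078, 0.4182, 0.1666, 0 → Σ = 7.7305
T = 7.7305 / 3.331 = 2.320775… → 2.32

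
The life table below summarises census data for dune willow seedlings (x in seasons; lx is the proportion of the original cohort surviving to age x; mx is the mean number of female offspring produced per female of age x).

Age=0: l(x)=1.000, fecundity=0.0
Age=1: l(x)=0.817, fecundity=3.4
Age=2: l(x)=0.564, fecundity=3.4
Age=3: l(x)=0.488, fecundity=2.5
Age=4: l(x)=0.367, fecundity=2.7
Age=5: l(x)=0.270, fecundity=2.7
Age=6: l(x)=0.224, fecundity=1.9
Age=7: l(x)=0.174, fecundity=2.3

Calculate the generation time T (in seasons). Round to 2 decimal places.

2.75

lx·mx: 0, 2.7778, 1.9176, 1.22, 0.9909, 0.729, 0.4256, 0.4002 → R0 = 8.4611
x·lx·mx: 0, 2.7778, 3.8352, 3.66, 3.9636, 3.645, 2.5536, 2.8014 → Σ = 23.2366
T = 23.2366 / 8.4611 = 2.746286… → 2.75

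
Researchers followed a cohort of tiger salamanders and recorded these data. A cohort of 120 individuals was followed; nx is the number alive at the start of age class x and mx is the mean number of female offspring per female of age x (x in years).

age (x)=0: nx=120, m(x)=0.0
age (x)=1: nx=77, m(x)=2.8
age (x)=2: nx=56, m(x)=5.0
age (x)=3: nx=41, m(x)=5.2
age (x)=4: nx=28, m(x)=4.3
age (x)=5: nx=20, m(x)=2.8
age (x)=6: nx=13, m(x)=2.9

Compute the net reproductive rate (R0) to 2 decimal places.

7.69

lx = nx/n0 = nx/120: 1, 0.64167…, 0.46667…, 0.34167…, 0.23333…, 0.16667…, 0.10833…
lx·mx by age: 0, 1.796667…, 2.333333…, 1.776667…, 1.003333…, 0.466667…, 0.314167…
R0 = Σ lx·mx = 7.690833… → 7.69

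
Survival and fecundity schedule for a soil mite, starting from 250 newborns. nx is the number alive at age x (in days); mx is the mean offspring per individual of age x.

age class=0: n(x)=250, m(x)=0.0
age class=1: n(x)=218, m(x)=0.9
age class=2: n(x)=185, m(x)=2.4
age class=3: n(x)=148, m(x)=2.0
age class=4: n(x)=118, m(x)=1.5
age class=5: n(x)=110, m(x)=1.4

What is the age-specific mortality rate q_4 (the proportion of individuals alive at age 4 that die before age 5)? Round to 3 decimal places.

0.068

lx = nx/n0 = nx/250: 1, 0.872, 0.74, 0.592, 0.472, 0.44
q_4 = (l_4 − l_5) / l_4 = (0.472 − 0.44) / 0.472
     = 0.032 / 0.472 = 0.067797… → 0.068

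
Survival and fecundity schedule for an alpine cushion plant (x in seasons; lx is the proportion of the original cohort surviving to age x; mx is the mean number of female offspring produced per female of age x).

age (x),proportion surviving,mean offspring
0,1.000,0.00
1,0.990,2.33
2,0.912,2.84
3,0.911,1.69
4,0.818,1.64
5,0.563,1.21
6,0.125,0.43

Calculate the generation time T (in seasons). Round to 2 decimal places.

lx·mx: 0, 2.3067, 2.59008, 1.53959, 1.34152, 0.68123, 0.05375 → R0 = 8.51287
x·lx·mx: 0, 2.3067, 5.18016, 4.61877, 5.36608, 3.40615, 0.3225 → Σ = 21.20036
T = 21.20036 / 8.51287 = 2.490389… → 2.49

2.49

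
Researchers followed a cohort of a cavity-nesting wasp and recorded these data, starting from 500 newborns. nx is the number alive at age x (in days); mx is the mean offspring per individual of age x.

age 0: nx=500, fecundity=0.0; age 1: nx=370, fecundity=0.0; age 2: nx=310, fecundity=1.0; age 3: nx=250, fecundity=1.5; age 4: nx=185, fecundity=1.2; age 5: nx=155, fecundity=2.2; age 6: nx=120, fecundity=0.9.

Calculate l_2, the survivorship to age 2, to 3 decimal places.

0.620

l_2 = n_2/n_0 = 310/500 = 0.62 → 0.620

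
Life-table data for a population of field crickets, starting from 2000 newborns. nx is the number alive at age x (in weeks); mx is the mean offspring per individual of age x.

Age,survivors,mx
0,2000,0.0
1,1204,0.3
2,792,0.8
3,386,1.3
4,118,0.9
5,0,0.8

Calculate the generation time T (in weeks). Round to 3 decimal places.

2.220

lx = nx/n0 = nx/2000: 1, 0.602, 0.396, 0.193, 0.059, 0
lx·mx: 0, 0.1806, 0.3168, 0.2509, 0.0531, 0 → R0 = 0.8014
x·lx·mx: 0, 0.1806, 0.6336, 0.7527, 0.2124, 0 → Σ = 1.7793
T = 1.7793 / 0.8014 = 2.22024… → 2.220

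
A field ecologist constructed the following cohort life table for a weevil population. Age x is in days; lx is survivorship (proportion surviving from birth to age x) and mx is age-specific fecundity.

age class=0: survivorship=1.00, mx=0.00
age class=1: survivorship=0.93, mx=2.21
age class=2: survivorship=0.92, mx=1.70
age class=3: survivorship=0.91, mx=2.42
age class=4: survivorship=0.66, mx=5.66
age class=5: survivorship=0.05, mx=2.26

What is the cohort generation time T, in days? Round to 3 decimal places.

lx·mx: 0, 2.0553, 1.564, 2.2022, 3.7356, 0.113 → R0 = 9.6701
x·lx·mx: 0, 2.0553, 3.128, 6.6066, 14.9424, 0.565 → Σ = 27.2973
T = 27.2973 / 9.6701 = 2.822856… → 2.823

2.823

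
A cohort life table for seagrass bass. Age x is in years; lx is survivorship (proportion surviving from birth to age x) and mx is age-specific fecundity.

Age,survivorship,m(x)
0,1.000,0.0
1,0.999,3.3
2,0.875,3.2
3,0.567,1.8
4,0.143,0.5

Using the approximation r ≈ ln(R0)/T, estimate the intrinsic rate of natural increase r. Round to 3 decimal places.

1.158

R0 = Σ lx·mx = 0 + 3.2967 + 2.8 + 1.0206 + 0.0715 = 7.1888
Σ x·lx·mx = 12.2445; T = 12.2445/7.1888 = 1.70327…
r ≈ ln(R0)/T = ln(7.1888)/1.70327… = 1.15808… → 1.158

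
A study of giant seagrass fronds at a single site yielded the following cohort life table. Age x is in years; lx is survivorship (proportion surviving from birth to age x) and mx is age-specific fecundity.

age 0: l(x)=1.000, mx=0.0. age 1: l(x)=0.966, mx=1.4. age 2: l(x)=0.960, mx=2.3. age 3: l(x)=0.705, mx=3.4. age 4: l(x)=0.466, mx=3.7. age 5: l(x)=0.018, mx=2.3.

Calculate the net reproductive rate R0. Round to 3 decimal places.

7.723

lx·mx by age: 0, 1.3524, 2.208, 2.397, 1.7242, 0.0414
R0 = Σ lx·mx = 7.723 → 7.723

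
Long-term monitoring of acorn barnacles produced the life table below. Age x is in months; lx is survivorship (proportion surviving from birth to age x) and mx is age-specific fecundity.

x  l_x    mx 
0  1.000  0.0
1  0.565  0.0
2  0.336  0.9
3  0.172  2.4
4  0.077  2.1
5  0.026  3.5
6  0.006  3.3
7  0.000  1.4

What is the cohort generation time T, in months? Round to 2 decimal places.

lx·mx: 0, 0, 0.3024, 0.4128, 0.1617, 0.091, 0.0198, 0 → R0 = 0.9877
x·lx·mx: 0, 0, 0.6048, 1.2384, 0.6468, 0.455, 0.1188, 0 → Σ = 3.0638
T = 3.0638 / 0.9877 = 3.101954… → 3.10

3.10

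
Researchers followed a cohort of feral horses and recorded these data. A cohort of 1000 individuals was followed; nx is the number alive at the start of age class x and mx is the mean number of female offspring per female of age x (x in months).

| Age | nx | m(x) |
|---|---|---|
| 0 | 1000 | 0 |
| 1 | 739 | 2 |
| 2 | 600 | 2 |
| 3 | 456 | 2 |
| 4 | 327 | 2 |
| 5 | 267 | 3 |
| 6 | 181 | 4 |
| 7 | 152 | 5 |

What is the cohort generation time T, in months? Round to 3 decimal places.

lx = nx/n0 = nx/1000: 1, 0.739, 0.6, 0.456, 0.327, 0.267, 0.181, 0.152
lx·mx: 0, 1.478, 1.2, 0.912, 0.654, 0.801, 0.724, 0.76 → R0 = 6.529
x·lx·mx: 0, 1.478, 2.4, 2.736, 2.616, 4.005, 4.344, 5.32 → Σ = 22.899
T = 22.899 / 6.529 = 3.507275… → 3.507

3.507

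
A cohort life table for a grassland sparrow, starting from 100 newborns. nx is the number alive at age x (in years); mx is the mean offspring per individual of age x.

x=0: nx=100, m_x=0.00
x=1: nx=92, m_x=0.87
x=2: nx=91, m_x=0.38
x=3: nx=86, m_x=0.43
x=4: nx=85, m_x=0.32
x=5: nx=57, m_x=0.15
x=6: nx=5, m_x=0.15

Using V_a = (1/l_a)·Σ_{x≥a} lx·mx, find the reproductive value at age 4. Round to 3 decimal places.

0.429

lx = nx/n0 = nx/100: 1, 0.92, 0.91, 0.86, 0.85, 0.57, 0.05
lx·mx for x ≥ 4: 0.272, 0.0855, 0.0075 → sum = 0.365
V_4 = 0.365 / l_4 = 0.365 / 0.85 = 0.429412… → 0.429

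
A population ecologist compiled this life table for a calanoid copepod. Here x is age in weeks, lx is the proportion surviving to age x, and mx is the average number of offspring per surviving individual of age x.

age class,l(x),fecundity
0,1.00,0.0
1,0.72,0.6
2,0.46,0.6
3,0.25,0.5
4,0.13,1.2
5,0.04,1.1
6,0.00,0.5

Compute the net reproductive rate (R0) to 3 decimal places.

1.033

lx·mx by age: 0, 0.432, 0.276, 0.125, 0.156, 0.044, 0
R0 = Σ lx·mx = 1.033 → 1.033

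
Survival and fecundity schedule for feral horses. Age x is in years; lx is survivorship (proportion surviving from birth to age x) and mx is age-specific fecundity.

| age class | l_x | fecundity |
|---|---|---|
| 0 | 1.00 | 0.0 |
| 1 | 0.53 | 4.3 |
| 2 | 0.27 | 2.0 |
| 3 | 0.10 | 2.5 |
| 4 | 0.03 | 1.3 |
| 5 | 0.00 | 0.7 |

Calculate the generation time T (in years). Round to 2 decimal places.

lx·mx: 0, 2.279, 0.54, 0.25, 0.039, 0 → R0 = 3.108
x·lx·mx: 0, 2.279, 1.08, 0.75, 0.156, 0 → Σ = 4.265
T = 4.265 / 3.108 = 1.372265… → 1.37

1.37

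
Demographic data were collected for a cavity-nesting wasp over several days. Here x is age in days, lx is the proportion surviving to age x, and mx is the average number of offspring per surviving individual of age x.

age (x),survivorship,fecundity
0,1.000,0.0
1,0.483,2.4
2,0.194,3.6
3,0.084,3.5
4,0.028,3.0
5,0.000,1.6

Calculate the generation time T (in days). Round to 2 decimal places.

lx·mx: 0, 1.1592, 0.6984, 0.294, 0.084, 0 → R0 = 2.2356
x·lx·mx: 0, 1.1592, 1.3968, 0.882, 0.336, 0 → Σ = 3.774
T = 3.774 / 2.2356 = 1.688137… → 1.69

1.69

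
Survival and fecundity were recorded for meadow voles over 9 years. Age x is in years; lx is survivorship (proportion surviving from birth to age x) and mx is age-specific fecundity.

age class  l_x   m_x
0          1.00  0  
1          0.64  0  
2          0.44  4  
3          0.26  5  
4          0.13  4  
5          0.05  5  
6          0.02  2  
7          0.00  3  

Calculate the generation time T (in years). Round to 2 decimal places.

lx·mx: 0, 0, 1.76, 1.3, 0.52, 0.25, 0.04, 0 → R0 = 3.87
x·lx·mx: 0, 0, 3.52, 3.9, 2.08, 1.25, 0.24, 0 → Σ = 10.99
T = 10.99 / 3.87 = 2.839793… → 2.84

2.84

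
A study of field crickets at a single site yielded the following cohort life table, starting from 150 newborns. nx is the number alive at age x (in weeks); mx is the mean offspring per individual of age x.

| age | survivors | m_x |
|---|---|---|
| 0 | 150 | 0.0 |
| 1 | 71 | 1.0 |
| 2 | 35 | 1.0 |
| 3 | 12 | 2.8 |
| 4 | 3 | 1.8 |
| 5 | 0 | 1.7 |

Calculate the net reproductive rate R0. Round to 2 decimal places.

lx = nx/n0 = nx/150: 1, 0.47333…, 0.23333…, 0.08, 0.02, 0
lx·mx by age: 0, 0.473333…, 0.233333…, 0.224, 0.036, 0
R0 = Σ lx·mx = 0.966667… → 0.97

0.97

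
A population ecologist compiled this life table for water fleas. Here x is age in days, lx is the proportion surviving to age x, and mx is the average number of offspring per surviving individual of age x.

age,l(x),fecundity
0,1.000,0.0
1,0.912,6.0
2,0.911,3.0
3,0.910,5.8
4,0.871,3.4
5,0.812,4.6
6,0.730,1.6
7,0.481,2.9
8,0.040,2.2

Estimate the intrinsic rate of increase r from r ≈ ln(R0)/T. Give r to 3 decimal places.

R0 = Σ lx·mx = 0 + 5.472 + 2.733 + 5.278 + 2.9614 + 3.7352 + 1.168 + 1.3949 + 0.088 = 22.8305
Σ x·lx·mx = 74.7699; T = 74.7699/22.8305 = 3.275…
r ≈ ln(R0)/T = ln(22.8305)/3.275… = 0.95514… → 0.955

0.955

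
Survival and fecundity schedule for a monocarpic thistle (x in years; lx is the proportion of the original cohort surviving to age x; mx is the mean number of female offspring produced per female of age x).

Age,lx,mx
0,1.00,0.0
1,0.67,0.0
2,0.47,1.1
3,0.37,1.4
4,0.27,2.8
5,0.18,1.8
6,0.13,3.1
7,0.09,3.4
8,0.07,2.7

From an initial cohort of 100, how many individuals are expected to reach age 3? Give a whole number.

Expected survivors = N0 · l_3 = 100 × 0.37 = 37 → 37

37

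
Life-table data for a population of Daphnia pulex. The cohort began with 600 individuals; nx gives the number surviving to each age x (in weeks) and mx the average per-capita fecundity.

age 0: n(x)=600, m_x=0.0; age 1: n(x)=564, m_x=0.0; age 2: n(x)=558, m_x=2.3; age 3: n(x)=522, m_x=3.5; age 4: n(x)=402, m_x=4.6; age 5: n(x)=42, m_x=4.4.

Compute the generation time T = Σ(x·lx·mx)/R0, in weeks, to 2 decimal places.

lx = nx/n0 = nx/600: 1, 0.94, 0.93, 0.87, 0.67, 0.07
lx·mx: 0, 0, 2.139, 3.045, 3.082, 0.308 → R0 = 8.574
x·lx·mx: 0, 0, 4.278, 9.135, 12.328, 1.54 → Σ = 27.281
T = 27.281 / 8.574 = 3.181829… → 3.18

3.18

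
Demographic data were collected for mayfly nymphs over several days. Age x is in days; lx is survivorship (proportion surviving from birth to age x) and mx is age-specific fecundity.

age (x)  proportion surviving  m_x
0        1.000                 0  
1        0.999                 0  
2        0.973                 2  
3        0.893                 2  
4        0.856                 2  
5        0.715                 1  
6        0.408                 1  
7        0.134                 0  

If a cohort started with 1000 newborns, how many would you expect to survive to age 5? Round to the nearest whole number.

Expected survivors = N0 · l_5 = 1000 × 0.715 = 715 → 715

715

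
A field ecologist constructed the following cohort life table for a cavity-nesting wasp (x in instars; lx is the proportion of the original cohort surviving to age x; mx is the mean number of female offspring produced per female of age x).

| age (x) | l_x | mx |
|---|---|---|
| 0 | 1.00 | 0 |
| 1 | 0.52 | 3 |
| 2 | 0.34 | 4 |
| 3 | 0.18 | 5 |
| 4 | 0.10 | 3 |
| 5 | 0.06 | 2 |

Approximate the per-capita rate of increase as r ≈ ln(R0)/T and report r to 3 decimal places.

0.698

R0 = Σ lx·mx = 0 + 1.56 + 1.36 + 0.9 + 0.3 + 0.12 = 4.24
Σ x·lx·mx = 8.78; T = 8.78/4.24 = 2.07075…
r ≈ ln(R0)/T = ln(4.24)/2.07075… = 0.6976… → 0.698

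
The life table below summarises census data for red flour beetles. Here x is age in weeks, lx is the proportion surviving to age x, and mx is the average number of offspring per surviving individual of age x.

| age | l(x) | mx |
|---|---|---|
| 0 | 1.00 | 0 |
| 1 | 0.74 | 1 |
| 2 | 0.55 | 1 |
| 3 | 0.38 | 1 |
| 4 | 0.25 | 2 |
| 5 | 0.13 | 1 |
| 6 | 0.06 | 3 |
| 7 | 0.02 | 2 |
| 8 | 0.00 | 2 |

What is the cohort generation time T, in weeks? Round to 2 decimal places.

lx·mx: 0, 0.74, 0.55, 0.38, 0.5, 0.13, 0.18, 0.04, 0 → R0 = 2.52
x·lx·mx: 0, 0.74, 1.1, 1.14, 2, 0.65, 1.08, 0.28, 0 → Σ = 6.99
T = 6.99 / 2.52 = 2.77381… → 2.77

2.77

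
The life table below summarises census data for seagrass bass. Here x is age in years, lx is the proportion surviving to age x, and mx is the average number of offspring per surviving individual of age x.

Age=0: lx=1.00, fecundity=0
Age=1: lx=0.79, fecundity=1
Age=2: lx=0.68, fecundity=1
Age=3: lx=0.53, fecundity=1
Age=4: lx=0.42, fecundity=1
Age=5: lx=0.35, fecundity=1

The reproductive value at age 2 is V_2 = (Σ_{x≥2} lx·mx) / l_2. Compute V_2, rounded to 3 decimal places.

2.912

lx·mx for x ≥ 2: 0.68, 0.53, 0.42, 0.35 → sum = 1.98
V_2 = 1.98 / l_2 = 1.98 / 0.68 = 2.911765… → 2.912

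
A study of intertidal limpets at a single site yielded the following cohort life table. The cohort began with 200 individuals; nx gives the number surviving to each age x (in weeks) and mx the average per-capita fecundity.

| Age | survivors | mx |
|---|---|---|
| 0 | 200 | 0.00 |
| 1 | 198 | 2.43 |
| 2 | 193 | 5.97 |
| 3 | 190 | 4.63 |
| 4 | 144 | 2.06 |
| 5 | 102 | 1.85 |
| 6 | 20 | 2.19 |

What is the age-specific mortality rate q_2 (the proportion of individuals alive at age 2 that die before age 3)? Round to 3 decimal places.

lx = nx/n0 = nx/200: 1, 0.99, 0.965, 0.95, 0.72, 0.51, 0.1
q_2 = (l_2 − l_3) / l_2 = (0.965 − 0.95) / 0.965
     = 0.015 / 0.965 = 0.015544… → 0.016

0.016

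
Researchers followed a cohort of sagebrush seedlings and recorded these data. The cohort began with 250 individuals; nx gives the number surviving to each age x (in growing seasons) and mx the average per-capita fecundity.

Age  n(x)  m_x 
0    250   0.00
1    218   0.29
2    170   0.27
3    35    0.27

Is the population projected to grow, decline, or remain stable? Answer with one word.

declining

lx = nx/n0 = nx/250: 1, 0.872, 0.68, 0.14
R0 = Σ lx·mx = 0 + 0.25288 + 0.1836 + 0.0378 = 0.47428
R0 < 1, so the population is declining.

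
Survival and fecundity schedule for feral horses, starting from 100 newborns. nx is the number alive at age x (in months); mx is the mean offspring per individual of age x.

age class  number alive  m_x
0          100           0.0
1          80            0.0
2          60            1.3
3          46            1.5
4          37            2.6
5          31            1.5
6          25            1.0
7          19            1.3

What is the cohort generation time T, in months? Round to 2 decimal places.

3.84

lx = nx/n0 = nx/100: 1, 0.8, 0.6, 0.46, 0.37, 0.31, 0.25, 0.19
lx·mx: 0, 0, 0.78, 0.69, 0.962, 0.465, 0.25, 0.247 → R0 = 3.394
x·lx·mx: 0, 0, 1.56, 2.07, 3.848, 2.325, 1.5, 1.729 → Σ = 13.032
T = 13.032 / 3.394 = 3.839717… → 3.84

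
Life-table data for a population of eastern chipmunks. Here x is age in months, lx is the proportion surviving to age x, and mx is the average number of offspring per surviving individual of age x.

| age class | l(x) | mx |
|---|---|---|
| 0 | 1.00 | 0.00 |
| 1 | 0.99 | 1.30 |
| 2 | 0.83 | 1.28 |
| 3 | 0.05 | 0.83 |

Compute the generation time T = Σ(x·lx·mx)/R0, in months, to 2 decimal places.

lx·mx: 0, 1.287, 1.0624, 0.0415 → R0 = 2.3909
x·lx·mx: 0, 1.287, 2.1248, 0.1245 → Σ = 3.5363
T = 3.5363 / 2.3909 = 1.479066… → 1.48

1.48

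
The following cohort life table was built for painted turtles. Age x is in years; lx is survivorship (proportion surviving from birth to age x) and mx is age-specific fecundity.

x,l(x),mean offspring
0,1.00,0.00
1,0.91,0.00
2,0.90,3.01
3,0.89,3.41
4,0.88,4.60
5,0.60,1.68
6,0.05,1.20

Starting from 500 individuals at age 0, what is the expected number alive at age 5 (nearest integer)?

Expected survivors = N0 · l_5 = 500 × 0.60 = 300 → 300

300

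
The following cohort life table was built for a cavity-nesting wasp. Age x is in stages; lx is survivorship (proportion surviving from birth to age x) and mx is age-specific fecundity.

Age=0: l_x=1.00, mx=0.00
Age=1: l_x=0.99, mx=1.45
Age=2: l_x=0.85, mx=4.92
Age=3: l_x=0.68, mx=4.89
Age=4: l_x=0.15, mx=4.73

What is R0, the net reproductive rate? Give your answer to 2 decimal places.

lx·mx by age: 0, 1.4355, 4.182, 3.3252, 0.7095
R0 = Σ lx·mx = 9.6522 → 9.65

9.65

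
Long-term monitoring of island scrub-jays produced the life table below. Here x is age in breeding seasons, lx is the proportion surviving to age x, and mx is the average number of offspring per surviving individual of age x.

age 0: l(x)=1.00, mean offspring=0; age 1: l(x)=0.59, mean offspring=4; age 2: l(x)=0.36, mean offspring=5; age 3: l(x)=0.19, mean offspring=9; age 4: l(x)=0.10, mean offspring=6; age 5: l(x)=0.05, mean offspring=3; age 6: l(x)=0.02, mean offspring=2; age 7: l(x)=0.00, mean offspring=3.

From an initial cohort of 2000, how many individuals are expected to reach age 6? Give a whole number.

40

Expected survivors = N0 · l_6 = 2000 × 0.02 = 40 → 40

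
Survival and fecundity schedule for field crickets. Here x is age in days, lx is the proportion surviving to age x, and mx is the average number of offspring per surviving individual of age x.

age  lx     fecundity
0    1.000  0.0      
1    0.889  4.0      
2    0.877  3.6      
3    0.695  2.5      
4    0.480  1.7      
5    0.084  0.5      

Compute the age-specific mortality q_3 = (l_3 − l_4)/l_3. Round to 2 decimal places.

0.31

q_3 = (l_3 − l_4) / l_3 = (0.695 − 0.48) / 0.695
     = 0.215 / 0.695 = 0.309353… → 0.31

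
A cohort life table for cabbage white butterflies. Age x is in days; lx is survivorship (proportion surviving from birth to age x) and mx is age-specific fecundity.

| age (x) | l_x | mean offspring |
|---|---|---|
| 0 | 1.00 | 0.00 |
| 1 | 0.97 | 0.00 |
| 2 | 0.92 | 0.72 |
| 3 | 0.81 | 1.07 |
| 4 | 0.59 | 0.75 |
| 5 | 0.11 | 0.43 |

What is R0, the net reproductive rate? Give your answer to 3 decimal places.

lx·mx by age: 0, 0, 0.6624, 0.8667, 0.4425, 0.0473
R0 = Σ lx·mx = 2.0189 → 2.019

2.019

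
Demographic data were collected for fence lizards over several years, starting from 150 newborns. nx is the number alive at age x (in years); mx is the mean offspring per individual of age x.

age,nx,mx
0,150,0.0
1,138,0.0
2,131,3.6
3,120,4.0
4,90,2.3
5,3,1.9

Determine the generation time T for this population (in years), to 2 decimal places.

lx = nx/n0 = nx/150: 1, 0.92, 0.87333…, 0.8, 0.6, 0.02
lx·mx: 0, 0, 3.144…, 3.2, 1.38, 0.038 → R0 = 7.762…
x·lx·mx: 0, 0, 6.288…, 9.6, 5.52, 0.19 → Σ = 21.598…
T = 21.598… / 7.762… = 2.78253… → 2.78

2.78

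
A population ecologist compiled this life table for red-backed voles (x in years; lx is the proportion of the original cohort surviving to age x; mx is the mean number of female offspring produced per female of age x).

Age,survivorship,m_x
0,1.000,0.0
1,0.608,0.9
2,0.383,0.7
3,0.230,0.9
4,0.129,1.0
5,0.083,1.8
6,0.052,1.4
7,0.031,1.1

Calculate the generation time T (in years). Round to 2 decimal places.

2.59

lx·mx: 0, 0.5472, 0.2681, 0.207, 0.129, 0.1494, 0.0728, 0.0341 → R0 = 1.4076
x·lx·mx: 0, 0.5472, 0.5362, 0.621, 0.516, 0.747, 0.4368, 0.2387 → Σ = 3.6429
T = 3.6429 / 1.4076 = 2.588022… → 2.59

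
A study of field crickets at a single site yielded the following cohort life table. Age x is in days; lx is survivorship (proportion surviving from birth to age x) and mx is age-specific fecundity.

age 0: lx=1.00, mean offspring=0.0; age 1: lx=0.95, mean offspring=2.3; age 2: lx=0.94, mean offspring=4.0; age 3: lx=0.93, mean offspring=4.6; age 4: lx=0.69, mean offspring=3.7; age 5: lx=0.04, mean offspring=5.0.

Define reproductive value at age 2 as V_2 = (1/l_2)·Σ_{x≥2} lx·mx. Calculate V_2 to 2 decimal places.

lx·mx for x ≥ 2: 3.76, 4.278, 2.553, 0.2 → sum = 10.791
V_2 = 10.791 / l_2 = 10.791 / 0.94 = 11.479787… → 11.48

11.48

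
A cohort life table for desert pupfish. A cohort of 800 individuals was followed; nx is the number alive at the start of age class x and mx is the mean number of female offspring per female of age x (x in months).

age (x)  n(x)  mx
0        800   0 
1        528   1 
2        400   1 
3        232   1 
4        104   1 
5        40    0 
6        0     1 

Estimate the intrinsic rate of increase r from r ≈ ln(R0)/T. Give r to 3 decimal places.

0.237

lx = nx/n0 = nx/800: 1, 0.66, 0.5, 0.29, 0.13, 0.05, 0
R0 = Σ lx·mx = 0 + 0.66 + 0.5 + 0.29 + 0.13 + 0 + 0 = 1.58
Σ x·lx·mx = 3.05; T = 3.05/1.58 = 1.93038…
r ≈ ln(R0)/T = ln(1.58)/1.93038… = 0.23696… → 0.237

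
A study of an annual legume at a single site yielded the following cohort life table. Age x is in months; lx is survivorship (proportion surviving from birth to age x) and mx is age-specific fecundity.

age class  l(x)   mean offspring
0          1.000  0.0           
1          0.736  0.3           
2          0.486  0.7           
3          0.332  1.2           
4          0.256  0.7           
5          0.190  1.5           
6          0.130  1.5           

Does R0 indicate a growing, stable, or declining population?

R0 = Σ lx·mx = 0 + 0.2208 + 0.3402 + 0.3984 + 0.1792 + 0.285 + 0.195 = 1.6186
R0 > 1, so the population is growing.

growing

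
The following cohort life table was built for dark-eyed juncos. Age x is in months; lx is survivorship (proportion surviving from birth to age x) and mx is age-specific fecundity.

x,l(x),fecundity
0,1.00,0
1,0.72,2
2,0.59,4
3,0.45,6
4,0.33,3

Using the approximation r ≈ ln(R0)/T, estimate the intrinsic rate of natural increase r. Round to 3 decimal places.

0.828

R0 = Σ lx·mx = 0 + 1.44 + 2.36 + 2.7 + 0.99 = 7.49
Σ x·lx·mx = 18.22; T = 18.22/7.49 = 2.43258…
r ≈ ln(R0)/T = ln(7.49)/2.43258… = 0.82775… → 0.828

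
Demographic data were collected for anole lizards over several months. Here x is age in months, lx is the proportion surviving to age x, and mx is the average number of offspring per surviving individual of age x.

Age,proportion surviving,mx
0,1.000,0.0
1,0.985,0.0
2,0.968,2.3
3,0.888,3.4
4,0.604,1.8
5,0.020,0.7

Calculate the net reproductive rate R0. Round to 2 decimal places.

lx·mx by age: 0, 0, 2.2264, 3.0192, 1.0872, 0.014
R0 = Σ lx·mx = 6.3468 → 6.35

6.35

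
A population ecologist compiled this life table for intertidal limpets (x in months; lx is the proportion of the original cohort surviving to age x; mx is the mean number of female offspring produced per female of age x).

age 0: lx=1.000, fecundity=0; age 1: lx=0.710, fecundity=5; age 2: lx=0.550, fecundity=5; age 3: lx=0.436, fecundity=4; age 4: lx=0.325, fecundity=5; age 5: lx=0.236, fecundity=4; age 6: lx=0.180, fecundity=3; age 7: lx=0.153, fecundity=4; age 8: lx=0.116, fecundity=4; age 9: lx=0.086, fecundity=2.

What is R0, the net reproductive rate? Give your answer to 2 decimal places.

12.40

lx·mx by age: 0, 3.55, 2.75, 1.744, 1.625, 0.944, 0.54, 0.612, 0.464, 0.172
R0 = Σ lx·mx = 12.401 → 12.40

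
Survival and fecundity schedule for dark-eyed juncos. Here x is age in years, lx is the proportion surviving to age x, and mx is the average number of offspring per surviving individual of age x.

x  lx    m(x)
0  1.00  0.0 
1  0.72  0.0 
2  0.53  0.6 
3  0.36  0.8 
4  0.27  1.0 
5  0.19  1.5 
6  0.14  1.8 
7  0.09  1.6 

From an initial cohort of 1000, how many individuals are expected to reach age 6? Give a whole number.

140

Expected survivors = N0 · l_6 = 1000 × 0.14 = 140 → 140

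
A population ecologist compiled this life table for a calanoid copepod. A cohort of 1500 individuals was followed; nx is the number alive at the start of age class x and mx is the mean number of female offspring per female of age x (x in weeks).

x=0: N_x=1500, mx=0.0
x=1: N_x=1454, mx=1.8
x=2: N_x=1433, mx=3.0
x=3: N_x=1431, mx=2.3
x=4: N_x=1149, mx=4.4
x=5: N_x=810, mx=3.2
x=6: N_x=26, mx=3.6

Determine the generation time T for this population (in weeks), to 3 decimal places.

3.055

lx = nx/n0 = nx/1500: 1, 0.96933…, 0.95533…, 0.954, 0.766, 0.54, 0.01733…
lx·mx: 0, 1.7448…, 2.866…, 2.1942, 3.3704, 1.728, 0.0624… → R0 = 11.9658…
x·lx·mx: 0, 1.7448…, 5.732…, 6.5826, 13.4816, 8.64, 0.3744… → Σ = 36.5554…
T = 36.5554… / 11.9658… = 3.05499… → 3.055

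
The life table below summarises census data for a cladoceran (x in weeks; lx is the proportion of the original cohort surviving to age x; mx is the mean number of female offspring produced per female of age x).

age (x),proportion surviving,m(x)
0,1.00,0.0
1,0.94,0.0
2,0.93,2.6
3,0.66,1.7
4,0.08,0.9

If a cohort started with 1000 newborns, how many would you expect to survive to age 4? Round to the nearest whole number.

80

Expected survivors = N0 · l_4 = 1000 × 0.08 = 80 → 80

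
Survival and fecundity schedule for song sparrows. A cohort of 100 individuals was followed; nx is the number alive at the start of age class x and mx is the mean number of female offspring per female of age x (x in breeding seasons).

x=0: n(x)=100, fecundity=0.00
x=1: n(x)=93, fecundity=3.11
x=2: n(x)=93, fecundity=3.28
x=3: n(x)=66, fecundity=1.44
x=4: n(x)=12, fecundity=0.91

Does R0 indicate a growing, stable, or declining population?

lx = nx/n0 = nx/100: 1, 0.93, 0.93, 0.66, 0.12
R0 = Σ lx·mx = 0 + 2.8923 + 3.0504 + 0.9504 + 0.1092 = 7.0023
R0 > 1, so the population is growing.

growing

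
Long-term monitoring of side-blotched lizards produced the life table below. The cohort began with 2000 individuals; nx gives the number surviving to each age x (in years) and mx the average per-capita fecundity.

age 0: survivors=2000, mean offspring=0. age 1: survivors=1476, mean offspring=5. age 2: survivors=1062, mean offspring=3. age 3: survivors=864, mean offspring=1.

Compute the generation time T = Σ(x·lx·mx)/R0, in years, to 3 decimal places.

1.430

lx = nx/n0 = nx/2000: 1, 0.738, 0.531, 0.432
lx·mx: 0, 3.69, 1.593, 0.432 → R0 = 5.715
x·lx·mx: 0, 3.69, 3.186, 1.296 → Σ = 8.172
T = 8.172 / 5.715 = 1.429921… → 1.430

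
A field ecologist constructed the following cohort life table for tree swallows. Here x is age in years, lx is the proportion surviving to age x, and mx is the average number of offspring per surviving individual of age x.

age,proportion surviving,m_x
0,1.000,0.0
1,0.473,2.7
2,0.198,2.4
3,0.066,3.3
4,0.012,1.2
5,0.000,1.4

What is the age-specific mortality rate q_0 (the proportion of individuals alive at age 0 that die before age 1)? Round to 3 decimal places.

q_0 = (l_0 − l_1) / l_0 = (1 − 0.473) / 1
     = 0.527 / 1 = 0.527 → 0.527

0.527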